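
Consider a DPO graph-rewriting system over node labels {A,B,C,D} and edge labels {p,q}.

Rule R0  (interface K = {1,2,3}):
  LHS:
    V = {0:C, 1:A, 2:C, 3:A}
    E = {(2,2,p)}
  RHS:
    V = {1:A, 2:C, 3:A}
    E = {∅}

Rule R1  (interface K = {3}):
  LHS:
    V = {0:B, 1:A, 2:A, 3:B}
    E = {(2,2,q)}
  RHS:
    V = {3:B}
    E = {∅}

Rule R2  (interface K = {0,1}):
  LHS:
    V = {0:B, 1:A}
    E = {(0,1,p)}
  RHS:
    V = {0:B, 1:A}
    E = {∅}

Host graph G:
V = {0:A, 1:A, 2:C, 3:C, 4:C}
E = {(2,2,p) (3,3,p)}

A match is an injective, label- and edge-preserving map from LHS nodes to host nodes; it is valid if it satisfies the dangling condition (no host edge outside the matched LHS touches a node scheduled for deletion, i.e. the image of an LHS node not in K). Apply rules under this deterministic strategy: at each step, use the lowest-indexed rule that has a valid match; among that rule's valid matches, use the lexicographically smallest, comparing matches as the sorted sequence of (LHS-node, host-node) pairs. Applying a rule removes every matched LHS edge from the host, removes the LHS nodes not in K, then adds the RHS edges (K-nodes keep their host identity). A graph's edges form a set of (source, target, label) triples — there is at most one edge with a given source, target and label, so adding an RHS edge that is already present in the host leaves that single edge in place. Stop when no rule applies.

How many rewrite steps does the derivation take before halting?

Answer: 2

Rewrite trace:
initial: |V|=5 |E|=2  E = 2-p->2 3-p->3
step 1: apply R0 at {0↦4, 1↦0, 2↦2, 3↦1}  → |V|=4 |E|=1  E = 3-p->3
step 2: apply R0 at {0↦2, 1↦0, 2↦3, 3↦1}  → |V|=3 |E|=0  E = ∅
final graph: no rule applies after step 2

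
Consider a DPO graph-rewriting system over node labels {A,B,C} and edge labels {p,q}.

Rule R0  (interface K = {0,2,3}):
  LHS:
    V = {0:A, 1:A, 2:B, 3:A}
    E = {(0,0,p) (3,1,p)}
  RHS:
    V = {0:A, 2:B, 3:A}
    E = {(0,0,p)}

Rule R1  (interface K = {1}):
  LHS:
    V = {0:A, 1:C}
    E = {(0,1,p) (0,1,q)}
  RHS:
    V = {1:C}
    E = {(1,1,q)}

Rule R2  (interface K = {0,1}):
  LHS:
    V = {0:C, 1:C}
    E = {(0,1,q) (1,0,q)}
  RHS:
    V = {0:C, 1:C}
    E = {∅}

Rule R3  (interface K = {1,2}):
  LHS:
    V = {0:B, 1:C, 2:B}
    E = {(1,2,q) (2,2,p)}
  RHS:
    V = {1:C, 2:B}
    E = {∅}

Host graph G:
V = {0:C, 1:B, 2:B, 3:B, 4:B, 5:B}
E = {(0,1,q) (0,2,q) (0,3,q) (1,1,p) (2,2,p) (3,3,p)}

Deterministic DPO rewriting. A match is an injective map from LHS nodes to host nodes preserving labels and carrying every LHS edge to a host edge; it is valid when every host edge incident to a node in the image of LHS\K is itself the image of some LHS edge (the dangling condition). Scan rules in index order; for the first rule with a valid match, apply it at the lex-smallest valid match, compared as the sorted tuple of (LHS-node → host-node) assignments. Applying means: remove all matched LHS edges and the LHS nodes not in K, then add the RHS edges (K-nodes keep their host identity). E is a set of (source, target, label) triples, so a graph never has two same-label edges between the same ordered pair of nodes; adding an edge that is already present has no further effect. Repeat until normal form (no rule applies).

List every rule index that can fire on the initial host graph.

R0: no valid match — LHS pattern not found
R1: no valid match — LHS pattern not found
R2: no valid match — LHS pattern not found
R3: 6 valid matches — {0↦4, 1↦0, 2↦1}, {0↦4, 1↦0, 2↦2}, {0↦4, 1↦0, 2↦3} (+3 more)

Answer: [R3]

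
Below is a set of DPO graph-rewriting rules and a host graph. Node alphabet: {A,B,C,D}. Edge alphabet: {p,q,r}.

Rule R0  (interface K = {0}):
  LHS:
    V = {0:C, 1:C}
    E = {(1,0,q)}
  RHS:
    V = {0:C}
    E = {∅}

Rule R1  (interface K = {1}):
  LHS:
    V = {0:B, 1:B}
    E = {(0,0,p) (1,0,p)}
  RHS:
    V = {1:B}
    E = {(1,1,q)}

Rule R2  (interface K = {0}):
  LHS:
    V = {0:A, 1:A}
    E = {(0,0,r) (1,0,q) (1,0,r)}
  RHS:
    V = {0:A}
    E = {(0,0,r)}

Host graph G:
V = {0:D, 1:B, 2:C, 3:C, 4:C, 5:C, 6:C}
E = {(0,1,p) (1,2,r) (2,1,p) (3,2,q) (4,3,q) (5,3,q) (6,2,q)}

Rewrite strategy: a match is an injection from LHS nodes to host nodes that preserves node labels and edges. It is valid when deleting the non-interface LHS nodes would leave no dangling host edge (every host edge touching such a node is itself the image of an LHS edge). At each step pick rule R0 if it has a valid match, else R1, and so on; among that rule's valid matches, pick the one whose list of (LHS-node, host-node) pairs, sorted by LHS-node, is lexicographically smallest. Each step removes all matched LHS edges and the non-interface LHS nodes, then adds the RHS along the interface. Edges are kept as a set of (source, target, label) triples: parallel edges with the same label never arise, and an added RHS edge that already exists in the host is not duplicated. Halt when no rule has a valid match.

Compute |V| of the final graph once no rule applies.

[0] host  ⇒  7 nodes, 7 edges  {0-p->1 1-r->2 2-p->1 3-q->2 4-q->3 5-q->3 6-q->2}
[1] R0 @ {0↦2, 1↦6}  ⇒  6 nodes, 6 edges  {0-p->1 1-r->2 2-p->1 3-q->2 4-q->3 5-q->3}
[2] R0 @ {0↦3, 1↦4}  ⇒  5 nodes, 5 edges  {0-p->1 1-r->2 2-p->1 3-q->2 5-q->3}
[3] R0 @ {0↦3, 1↦5}  ⇒  4 nodes, 4 edges  {0-p->1 1-r->2 2-p->1 3-q->2}
[4] R0 @ {0↦2, 1↦3}  ⇒  3 nodes, 3 edges  {0-p->1 1-r->2 2-p->1}
normal form: no rule applies after step 4
NF nodes: {0:D, 1:B, 2:C}

Answer: 3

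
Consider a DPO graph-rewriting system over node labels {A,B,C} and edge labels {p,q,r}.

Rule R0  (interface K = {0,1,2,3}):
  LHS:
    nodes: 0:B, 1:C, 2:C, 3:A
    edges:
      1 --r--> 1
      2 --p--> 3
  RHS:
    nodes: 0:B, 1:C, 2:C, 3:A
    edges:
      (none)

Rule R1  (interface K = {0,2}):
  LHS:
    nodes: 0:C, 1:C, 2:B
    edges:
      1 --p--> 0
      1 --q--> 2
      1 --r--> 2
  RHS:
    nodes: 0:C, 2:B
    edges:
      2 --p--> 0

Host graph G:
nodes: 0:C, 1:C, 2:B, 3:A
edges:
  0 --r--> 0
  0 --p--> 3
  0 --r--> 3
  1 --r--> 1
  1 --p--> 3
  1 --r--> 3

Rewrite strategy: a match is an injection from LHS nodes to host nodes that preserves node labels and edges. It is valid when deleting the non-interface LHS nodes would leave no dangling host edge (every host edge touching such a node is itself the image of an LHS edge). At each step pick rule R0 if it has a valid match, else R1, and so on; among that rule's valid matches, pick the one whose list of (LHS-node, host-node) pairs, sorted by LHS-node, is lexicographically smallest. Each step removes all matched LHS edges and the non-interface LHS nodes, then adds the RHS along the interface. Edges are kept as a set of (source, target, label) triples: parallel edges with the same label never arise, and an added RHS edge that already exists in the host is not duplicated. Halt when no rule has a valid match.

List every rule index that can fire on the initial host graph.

R0: 2 valid matches — {0↦2, 1↦0, 2↦1, 3↦3}, {0↦2, 1↦1, 2↦0, 3↦3}
R1: no valid match — LHS pattern not found

Answer: [R0]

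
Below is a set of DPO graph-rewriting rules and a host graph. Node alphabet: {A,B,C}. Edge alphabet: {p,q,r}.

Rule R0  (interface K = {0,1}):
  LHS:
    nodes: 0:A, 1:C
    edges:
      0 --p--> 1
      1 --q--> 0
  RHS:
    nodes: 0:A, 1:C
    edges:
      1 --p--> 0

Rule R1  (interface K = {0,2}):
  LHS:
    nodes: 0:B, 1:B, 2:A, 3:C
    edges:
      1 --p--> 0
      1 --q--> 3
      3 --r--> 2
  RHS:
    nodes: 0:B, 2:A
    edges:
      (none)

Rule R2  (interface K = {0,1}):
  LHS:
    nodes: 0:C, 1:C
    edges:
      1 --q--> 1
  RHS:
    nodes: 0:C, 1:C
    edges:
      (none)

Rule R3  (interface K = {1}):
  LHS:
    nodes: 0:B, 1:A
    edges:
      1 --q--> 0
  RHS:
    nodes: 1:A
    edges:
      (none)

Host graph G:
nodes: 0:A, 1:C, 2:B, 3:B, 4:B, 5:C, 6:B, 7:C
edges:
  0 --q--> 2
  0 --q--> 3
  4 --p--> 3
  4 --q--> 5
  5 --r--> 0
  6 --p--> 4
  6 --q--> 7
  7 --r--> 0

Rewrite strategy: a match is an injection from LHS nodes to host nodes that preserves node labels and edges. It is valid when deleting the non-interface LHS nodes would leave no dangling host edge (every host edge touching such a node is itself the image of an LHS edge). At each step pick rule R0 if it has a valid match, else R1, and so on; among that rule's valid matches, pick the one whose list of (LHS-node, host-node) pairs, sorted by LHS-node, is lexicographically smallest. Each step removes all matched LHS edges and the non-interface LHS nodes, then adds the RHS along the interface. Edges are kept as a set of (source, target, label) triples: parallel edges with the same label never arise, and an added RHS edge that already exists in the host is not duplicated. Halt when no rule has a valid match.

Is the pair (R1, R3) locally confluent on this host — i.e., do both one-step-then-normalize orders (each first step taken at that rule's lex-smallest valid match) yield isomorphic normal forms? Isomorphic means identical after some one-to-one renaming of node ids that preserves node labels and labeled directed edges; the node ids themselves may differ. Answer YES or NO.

Answer: YES

Derivation:
branch R1-first: apply at {0↦4, 1↦6, 2↦0, 3↦7} → |E|=5, then 3 more step(s) → NF |V|=2 |E|=0 V={0:A, 1:C} E=∅
branch R3-first: apply at {0↦2, 1↦0} → |E|=7, then 3 more step(s) → NF |V|=2 |E|=0 V={0:A, 1:C} E=∅
graphs isomorphic (equal up to label-preserving node renaming)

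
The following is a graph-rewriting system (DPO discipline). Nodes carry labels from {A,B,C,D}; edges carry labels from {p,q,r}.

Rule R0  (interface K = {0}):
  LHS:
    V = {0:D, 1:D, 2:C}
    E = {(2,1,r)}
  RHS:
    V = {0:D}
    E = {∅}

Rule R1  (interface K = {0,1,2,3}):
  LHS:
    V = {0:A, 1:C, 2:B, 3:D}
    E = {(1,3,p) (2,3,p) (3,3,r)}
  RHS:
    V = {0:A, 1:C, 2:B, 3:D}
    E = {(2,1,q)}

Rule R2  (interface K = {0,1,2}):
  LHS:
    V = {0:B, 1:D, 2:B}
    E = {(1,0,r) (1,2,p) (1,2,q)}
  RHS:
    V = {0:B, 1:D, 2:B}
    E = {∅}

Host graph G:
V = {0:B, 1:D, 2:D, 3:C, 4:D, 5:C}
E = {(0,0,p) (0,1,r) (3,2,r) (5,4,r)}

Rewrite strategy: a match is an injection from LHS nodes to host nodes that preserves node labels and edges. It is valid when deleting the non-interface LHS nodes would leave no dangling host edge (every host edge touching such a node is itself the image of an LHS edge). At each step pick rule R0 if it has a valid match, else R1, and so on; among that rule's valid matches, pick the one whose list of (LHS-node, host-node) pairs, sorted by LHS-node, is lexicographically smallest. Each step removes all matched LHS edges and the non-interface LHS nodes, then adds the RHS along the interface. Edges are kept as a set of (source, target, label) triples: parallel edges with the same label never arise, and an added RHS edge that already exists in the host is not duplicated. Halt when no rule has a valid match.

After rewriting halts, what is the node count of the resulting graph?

[0] host  ⇒  6 nodes, 4 edges  {0-p->0 0-r->1 3-r->2 5-r->4}
[1] R0 @ {0↦1, 1↦2, 2↦3}  ⇒  4 nodes, 3 edges  {0-p->0 0-r->1 5-r->4}
[2] R0 @ {0↦1, 1↦4, 2↦5}  ⇒  2 nodes, 2 edges  {0-p->0 0-r->1}
halt: no rule applies after step 2
NF nodes: {0:B, 1:D}

Answer: 2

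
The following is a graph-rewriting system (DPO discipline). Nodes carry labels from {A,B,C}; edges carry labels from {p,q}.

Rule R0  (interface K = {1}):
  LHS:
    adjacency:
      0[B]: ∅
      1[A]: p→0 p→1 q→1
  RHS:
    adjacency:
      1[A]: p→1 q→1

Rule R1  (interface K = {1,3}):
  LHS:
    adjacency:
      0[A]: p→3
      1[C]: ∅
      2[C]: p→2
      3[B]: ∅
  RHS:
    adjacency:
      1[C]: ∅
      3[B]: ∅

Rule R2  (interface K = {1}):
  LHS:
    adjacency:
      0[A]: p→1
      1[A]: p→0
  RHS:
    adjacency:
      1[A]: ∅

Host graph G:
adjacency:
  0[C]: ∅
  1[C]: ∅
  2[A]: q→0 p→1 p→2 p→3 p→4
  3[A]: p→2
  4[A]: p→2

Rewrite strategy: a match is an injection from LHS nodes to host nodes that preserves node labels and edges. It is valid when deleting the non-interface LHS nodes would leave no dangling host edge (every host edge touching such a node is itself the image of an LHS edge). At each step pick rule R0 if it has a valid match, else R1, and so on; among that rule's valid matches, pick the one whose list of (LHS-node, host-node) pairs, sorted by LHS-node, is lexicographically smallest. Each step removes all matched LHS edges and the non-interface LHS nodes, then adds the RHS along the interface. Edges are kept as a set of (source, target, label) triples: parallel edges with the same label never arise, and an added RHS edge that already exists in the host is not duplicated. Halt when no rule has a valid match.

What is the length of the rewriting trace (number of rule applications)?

Answer: 2

Rewrite trace:
[0] host  ⇒  5 nodes, 7 edges  {2-q->0 2-p->1 2-p->2 2-p->3 2-p->4 3-p->2 4-p->2}
[1] R2 @ {0↦3, 1↦2}  ⇒  4 nodes, 5 edges  {2-q->0 2-p->1 2-p->2 2-p->4 4-p->2}
[2] R2 @ {0↦4, 1↦2}  ⇒  3 nodes, 3 edges  {2-q->0 2-p->1 2-p->2}
final graph: no rule applies after step 2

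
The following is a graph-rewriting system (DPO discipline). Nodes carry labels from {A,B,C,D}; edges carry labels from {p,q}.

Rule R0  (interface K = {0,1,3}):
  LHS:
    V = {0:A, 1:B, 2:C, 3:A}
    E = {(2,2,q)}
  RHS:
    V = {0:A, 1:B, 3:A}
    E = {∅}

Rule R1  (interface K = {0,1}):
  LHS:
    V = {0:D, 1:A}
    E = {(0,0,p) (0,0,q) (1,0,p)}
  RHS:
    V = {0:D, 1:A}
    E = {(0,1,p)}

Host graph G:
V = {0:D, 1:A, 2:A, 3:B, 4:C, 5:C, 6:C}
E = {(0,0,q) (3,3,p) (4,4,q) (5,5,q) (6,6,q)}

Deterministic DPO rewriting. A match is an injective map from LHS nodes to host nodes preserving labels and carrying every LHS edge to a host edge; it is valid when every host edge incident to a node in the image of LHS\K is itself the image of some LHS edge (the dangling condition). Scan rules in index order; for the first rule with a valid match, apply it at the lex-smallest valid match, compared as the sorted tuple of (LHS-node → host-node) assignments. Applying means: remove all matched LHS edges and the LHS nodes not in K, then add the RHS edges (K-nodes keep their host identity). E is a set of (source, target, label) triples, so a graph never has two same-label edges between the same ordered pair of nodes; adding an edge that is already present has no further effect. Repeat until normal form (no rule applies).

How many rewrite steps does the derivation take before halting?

Answer: 3

Derivation:
[0] host  ⇒  7 nodes, 5 edges  {0-q->0 3-p->3 4-q->4 5-q->5 6-q->6}
[1] R0 @ {0↦1, 1↦3, 2↦4, 3↦2}  ⇒  6 nodes, 4 edges  {0-q->0 3-p->3 5-q->5 6-q->6}
[2] R0 @ {0↦1, 1↦3, 2↦5, 3↦2}  ⇒  5 nodes, 3 edges  {0-q->0 3-p->3 6-q->6}
[3] R0 @ {0↦1, 1↦3, 2↦6, 3↦2}  ⇒  4 nodes, 2 edges  {0-q->0 3-p->3}
halt: no rule applies after step 3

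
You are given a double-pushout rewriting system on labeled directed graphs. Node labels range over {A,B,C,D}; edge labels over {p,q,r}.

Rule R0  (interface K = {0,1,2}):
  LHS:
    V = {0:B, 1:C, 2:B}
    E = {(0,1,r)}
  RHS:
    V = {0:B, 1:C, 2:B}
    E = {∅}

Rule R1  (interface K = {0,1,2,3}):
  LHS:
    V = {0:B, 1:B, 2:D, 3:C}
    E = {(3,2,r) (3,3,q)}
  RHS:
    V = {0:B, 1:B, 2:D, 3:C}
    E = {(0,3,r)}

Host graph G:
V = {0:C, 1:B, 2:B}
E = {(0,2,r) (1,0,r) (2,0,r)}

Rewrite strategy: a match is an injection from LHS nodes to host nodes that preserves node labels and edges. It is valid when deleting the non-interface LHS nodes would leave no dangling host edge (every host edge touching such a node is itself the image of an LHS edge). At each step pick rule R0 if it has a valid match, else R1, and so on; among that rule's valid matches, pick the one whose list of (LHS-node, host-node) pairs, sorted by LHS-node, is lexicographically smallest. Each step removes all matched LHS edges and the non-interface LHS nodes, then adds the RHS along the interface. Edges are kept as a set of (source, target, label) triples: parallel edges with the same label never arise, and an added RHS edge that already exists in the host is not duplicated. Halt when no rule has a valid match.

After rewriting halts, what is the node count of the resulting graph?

Answer: 3

Steps:
[0] host  ⇒  3 nodes, 3 edges  {0-r->2 1-r->0 2-r->0}
[1] R0 @ {0↦1, 1↦0, 2↦2}  ⇒  3 nodes, 2 edges  {0-r->2 2-r->0}
[2] R0 @ {0↦2, 1↦0, 2↦1}  ⇒  3 nodes, 1 edges  {0-r->2}
final graph: no rule applies after step 2
NF nodes: {0:C, 1:B, 2:B}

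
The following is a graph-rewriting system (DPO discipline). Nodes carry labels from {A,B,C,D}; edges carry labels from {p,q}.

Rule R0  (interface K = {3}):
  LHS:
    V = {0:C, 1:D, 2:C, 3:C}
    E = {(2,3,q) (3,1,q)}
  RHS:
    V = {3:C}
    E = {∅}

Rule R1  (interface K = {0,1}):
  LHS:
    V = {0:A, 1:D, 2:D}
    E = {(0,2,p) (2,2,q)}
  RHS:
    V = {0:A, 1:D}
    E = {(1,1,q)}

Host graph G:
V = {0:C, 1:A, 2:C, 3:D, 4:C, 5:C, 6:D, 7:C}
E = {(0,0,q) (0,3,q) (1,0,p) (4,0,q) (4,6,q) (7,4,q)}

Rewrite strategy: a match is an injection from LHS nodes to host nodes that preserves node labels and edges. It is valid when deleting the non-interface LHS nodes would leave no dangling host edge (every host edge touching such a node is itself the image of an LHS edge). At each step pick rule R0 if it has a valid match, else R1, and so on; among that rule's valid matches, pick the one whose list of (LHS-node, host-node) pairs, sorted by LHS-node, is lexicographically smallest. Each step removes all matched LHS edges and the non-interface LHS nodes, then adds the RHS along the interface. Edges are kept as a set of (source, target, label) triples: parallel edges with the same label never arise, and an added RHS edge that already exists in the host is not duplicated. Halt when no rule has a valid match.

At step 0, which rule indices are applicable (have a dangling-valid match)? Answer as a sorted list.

R0: 2 valid matches — {0↦2, 1↦6, 2↦7, 3↦4}, {0↦5, 1↦6, 2↦7, 3↦4}
R1: no valid match — LHS pattern not found

Answer: [R0]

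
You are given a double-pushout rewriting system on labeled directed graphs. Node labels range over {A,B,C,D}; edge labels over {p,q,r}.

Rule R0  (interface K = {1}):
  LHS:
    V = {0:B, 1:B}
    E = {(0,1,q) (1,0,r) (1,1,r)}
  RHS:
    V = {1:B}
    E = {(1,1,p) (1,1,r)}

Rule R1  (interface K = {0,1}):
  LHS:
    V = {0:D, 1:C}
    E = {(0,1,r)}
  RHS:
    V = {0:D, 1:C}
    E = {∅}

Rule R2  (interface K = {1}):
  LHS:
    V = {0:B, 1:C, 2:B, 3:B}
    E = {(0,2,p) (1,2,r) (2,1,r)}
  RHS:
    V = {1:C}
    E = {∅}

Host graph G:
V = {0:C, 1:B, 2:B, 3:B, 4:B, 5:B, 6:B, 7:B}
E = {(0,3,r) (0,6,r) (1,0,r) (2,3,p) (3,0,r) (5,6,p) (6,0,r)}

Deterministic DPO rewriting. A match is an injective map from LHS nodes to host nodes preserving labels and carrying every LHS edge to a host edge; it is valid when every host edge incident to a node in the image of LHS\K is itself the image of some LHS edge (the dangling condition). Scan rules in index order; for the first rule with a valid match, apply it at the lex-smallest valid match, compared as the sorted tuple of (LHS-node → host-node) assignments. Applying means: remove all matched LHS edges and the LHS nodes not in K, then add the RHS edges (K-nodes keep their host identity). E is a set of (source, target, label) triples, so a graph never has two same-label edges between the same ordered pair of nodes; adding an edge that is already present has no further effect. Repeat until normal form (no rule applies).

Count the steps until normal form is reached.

Answer: 2

Rewrite trace:
[0] host  ⇒  8 nodes, 7 edges  {0-r->3 0-r->6 1-r->0 2-p->3 3-r->0 5-p->6 6-r->0}
[1] R2 @ {0↦2, 1↦0, 2↦3, 3↦4}  ⇒  5 nodes, 4 edges  {0-r->6 1-r->0 5-p->6 6-r->0}
[2] R2 @ {0↦5, 1↦0, 2↦6, 3↦7}  ⇒  2 nodes, 1 edges  {1-r->0}
normal form: no rule applies after step 2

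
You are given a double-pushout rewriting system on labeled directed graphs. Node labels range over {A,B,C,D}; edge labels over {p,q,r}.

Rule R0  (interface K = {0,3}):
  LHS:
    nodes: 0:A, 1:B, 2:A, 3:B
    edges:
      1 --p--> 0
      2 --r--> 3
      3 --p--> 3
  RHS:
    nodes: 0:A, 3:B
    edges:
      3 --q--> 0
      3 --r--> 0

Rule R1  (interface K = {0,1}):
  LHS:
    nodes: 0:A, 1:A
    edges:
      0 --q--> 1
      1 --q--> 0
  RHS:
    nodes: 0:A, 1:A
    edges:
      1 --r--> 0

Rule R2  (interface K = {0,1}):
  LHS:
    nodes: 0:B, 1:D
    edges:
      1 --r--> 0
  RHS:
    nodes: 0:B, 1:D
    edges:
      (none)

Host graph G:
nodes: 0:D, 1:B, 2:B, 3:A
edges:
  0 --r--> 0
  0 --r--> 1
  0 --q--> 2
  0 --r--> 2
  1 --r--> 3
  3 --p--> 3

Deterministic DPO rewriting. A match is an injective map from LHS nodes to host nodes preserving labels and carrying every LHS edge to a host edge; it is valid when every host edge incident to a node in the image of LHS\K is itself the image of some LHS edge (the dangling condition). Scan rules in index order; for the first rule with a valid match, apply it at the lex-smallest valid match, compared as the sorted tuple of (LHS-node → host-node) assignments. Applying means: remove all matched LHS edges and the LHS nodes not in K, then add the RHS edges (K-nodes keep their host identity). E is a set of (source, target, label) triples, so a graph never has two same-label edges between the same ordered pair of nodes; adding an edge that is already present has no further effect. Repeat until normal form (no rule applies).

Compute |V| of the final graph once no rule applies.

start.  V:4 E:6  edges: 0-r->0 0-r->1 0-q->2 0-r->2 1-r->3 3-p->3
1. fire R2 via {0↦1, 1↦0}  →  V:4 E:5  edges: 0-r->0 0-q->2 0-r->2 1-r->3 3-p->3
2. fire R2 via {0↦2, 1↦0}  →  V:4 E:4  edges: 0-r->0 0-q->2 1-r->3 3-p->3
final graph: no rule applies after step 2
NF nodes: {0:D, 1:B, 2:B, 3:A}

Answer: 4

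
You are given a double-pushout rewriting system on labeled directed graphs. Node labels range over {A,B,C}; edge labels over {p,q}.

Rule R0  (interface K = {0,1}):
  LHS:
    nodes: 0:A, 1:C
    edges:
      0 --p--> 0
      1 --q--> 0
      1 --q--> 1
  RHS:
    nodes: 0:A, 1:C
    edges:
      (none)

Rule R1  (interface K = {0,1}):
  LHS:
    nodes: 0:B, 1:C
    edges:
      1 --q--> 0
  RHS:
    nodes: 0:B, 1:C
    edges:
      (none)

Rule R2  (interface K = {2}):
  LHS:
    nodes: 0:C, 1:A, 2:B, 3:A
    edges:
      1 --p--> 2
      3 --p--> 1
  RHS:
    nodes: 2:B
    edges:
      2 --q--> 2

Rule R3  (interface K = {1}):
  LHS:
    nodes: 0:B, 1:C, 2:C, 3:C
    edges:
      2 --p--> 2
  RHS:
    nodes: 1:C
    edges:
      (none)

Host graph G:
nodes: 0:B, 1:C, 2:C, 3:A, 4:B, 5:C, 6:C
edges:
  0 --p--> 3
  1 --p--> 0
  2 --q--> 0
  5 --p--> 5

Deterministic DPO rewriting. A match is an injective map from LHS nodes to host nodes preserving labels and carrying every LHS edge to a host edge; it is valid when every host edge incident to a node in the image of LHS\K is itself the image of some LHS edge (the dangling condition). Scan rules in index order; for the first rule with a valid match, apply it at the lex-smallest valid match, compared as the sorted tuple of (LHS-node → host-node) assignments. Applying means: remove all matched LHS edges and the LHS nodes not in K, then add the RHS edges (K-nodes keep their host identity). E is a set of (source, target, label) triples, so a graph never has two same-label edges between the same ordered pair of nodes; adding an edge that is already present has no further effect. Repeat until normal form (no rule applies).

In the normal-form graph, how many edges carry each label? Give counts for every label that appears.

Answer: p:2

Steps:
initial: |V|=7 |E|=4  E = 0-p->3 1-p->0 2-q->0 5-p->5
step 1: apply R1 at {0↦0, 1↦2}  → |V|=7 |E|=3  E = 0-p->3 1-p->0 5-p->5
step 2: apply R3 at {0↦4, 1↦1, 2↦5, 3↦2}  → |V|=4 |E|=2  E = 0-p->3 1-p->0
normal form: no rule applies after step 2
NF edges: [(0, 3, 'p'), (1, 0, 'p')]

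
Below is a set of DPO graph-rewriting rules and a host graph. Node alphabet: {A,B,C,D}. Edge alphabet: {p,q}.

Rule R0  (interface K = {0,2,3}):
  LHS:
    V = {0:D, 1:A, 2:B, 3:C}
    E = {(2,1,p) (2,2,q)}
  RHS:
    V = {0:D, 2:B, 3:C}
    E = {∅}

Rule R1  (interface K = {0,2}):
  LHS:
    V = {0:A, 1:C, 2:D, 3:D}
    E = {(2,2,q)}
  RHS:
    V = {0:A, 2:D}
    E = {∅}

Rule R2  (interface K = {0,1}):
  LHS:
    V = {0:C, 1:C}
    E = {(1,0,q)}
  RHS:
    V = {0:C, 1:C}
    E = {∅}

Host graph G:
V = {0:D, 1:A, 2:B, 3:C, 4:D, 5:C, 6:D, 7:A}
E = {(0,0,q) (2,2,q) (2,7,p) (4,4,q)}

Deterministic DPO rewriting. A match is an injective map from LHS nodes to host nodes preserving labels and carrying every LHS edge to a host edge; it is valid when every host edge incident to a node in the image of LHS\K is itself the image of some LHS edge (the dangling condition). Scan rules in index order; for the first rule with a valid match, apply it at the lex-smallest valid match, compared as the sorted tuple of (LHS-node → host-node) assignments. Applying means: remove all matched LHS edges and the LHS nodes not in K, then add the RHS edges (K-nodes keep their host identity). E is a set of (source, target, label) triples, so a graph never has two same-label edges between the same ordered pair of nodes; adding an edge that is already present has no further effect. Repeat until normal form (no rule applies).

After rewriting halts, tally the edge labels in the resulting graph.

[0] host  ⇒  8 nodes, 4 edges  {0-q->0 2-q->2 2-p->7 4-q->4}
[1] R0 @ {0↦0, 1↦7, 2↦2, 3↦3}  ⇒  7 nodes, 2 edges  {0-q->0 4-q->4}
[2] R1 @ {0↦1, 1↦3, 2↦0, 3↦6}  ⇒  5 nodes, 1 edges  {4-q->4}
[3] R1 @ {0↦1, 1↦5, 2↦4, 3↦0}  ⇒  3 nodes, 0 edges  {∅}
final graph: no rule applies after step 3
NF edges: []

Answer: (no edges)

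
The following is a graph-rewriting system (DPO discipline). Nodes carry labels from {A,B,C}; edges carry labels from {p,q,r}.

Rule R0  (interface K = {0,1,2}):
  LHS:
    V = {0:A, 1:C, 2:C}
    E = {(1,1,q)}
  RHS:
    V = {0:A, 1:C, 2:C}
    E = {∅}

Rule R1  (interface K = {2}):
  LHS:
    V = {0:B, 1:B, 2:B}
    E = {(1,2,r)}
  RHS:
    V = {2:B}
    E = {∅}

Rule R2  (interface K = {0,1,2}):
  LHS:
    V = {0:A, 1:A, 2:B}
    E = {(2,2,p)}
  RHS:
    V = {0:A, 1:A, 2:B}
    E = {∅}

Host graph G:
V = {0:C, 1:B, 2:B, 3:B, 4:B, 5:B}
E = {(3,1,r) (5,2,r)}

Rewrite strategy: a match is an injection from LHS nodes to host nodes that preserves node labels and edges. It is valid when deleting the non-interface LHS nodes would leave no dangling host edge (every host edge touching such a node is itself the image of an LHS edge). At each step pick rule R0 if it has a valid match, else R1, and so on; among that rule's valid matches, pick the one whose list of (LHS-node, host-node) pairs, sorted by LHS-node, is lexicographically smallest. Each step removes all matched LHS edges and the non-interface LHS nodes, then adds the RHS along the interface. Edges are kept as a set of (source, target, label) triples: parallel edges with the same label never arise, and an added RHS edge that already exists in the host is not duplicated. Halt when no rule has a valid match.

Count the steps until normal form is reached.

start.  V:6 E:2  edges: 3-r->1 5-r->2
1. fire R1 via {0↦4, 1↦3, 2↦1}  →  V:4 E:1  edges: 5-r->2
2. fire R1 via {0↦1, 1↦5, 2↦2}  →  V:2 E:0  edges: ∅
halt: no rule applies after step 2

Answer: 2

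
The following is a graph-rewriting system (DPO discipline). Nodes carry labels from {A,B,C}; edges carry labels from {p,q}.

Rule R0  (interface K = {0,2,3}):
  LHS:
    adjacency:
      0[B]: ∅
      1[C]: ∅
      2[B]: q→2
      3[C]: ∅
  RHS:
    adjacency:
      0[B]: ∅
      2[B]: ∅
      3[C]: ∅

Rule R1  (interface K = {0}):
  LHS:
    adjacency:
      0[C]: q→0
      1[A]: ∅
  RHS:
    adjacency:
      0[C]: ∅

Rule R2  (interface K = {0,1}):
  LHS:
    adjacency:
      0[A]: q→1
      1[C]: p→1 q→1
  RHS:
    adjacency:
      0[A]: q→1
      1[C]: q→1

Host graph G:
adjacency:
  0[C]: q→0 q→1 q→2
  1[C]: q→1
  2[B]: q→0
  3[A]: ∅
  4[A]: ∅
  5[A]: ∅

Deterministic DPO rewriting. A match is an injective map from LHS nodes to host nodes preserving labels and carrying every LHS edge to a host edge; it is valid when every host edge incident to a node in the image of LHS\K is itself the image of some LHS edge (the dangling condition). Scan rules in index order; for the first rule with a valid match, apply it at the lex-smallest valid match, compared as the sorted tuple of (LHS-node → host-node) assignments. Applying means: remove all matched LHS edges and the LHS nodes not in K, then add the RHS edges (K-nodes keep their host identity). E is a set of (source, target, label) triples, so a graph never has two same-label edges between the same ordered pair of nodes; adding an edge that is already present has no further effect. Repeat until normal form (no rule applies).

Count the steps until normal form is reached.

[0] host  ⇒  6 nodes, 5 edges  {0-q->0 0-q->1 0-q->2 1-q->1 2-q->0}
[1] R1 @ {0↦0, 1↦3}  ⇒  5 nodes, 4 edges  {0-q->1 0-q->2 1-q->1 2-q->0}
[2] R1 @ {0↦1, 1↦4}  ⇒  4 nodes, 3 edges  {0-q->1 0-q->2 2-q->0}
halt: no rule applies after step 2

Answer: 2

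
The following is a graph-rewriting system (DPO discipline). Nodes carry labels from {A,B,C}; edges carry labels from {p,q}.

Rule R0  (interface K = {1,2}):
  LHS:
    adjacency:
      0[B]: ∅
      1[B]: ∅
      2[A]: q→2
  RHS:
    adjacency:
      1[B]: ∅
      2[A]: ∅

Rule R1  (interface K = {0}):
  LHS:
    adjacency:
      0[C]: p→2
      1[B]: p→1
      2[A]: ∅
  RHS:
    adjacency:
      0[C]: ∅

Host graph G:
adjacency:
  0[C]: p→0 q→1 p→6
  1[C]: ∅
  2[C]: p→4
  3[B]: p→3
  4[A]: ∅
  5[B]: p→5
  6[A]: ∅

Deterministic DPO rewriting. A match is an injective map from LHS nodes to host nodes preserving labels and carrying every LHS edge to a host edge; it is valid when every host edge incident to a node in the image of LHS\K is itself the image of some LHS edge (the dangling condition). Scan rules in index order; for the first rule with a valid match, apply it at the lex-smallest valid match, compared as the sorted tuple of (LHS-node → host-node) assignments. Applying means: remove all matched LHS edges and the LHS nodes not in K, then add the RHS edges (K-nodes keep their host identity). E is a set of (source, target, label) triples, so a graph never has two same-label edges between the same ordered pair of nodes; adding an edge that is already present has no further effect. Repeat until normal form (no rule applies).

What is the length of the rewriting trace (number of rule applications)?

Answer: 2

Steps:
[0] host  ⇒  7 nodes, 6 edges  {0-p->0 0-q->1 0-p->6 2-p->4 3-p->3 5-p->5}
[1] R1 @ {0↦0, 1↦3, 2↦6}  ⇒  5 nodes, 4 edges  {0-p->0 0-q->1 2-p->4 5-p->5}
[2] R1 @ {0↦2, 1↦5, 2↦4}  ⇒  3 nodes, 2 edges  {0-p->0 0-q->1}
halt: no rule applies after step 2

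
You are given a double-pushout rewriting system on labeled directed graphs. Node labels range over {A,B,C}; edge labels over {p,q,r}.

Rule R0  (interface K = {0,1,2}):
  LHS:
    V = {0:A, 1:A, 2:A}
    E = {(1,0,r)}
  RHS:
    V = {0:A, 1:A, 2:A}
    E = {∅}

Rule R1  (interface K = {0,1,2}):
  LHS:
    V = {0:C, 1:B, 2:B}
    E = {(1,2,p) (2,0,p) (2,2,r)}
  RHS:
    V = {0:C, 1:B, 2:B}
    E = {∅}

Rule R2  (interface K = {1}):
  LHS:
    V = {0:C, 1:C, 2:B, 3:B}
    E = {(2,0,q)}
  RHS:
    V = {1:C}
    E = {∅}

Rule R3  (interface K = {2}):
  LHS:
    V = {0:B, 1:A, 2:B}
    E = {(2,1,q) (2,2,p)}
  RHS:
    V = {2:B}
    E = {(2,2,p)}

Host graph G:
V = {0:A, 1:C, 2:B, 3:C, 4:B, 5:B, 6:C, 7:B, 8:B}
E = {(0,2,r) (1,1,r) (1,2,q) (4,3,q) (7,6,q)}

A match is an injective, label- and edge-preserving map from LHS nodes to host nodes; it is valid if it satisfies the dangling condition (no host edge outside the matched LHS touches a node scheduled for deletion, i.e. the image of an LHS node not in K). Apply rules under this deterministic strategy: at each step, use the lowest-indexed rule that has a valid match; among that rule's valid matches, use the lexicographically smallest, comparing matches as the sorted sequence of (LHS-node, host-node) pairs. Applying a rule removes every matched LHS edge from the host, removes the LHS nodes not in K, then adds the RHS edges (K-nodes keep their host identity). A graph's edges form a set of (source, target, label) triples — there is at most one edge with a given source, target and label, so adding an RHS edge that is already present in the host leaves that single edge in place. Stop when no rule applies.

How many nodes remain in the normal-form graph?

initial: |V|=9 |E|=5  E = 0-r->2 1-r->1 1-q->2 4-q->3 7-q->6
step 1: apply R2 at {0↦3, 1↦1, 2↦4, 3↦5}  → |V|=6 |E|=4  E = 0-r->2 1-r->1 1-q->2 7-q->6
step 2: apply R2 at {0↦6, 1↦1, 2↦7, 3↦8}  → |V|=3 |E|=3  E = 0-r->2 1-r->1 1-q->2
final graph: no rule applies after step 2
NF nodes: {0:A, 1:C, 2:B}

Answer: 3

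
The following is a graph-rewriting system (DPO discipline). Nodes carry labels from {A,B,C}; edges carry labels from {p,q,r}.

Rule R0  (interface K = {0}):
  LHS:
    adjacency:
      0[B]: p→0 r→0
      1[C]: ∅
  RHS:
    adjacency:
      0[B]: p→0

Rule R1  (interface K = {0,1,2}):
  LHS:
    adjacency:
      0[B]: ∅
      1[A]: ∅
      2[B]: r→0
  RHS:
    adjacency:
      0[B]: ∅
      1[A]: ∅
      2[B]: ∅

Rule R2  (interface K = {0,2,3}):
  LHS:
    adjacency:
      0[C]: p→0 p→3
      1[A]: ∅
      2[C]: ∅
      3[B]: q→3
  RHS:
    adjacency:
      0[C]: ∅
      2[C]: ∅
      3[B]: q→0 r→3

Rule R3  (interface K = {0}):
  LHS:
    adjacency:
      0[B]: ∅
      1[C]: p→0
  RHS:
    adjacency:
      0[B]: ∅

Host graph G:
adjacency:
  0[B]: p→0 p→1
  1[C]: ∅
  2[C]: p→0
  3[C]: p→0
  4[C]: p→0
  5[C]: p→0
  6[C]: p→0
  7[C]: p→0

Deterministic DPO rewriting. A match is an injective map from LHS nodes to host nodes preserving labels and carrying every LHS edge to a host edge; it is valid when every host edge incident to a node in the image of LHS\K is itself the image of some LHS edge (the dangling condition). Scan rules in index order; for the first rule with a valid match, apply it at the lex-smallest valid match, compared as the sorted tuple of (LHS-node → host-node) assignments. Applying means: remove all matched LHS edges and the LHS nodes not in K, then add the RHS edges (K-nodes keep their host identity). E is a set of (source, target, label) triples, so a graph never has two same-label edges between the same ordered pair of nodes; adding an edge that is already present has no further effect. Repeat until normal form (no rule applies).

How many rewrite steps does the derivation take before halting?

initial: |V|=8 |E|=8  E = 0-p->0 0-p->1 2-p->0 3-p->0 4-p->0 5-p->0 6-p->0 7-p->0
step 1: apply R3 at {0↦0, 1↦2}  → |V|=7 |E|=7  E = 0-p->0 0-p->1 3-p->0 4-p->0 5-p->0 6-p->0 7-p->0
step 2: apply R3 at {0↦0, 1↦3}  → |V|=6 |E|=6  E = 0-p->0 0-p->1 4-p->0 5-p->0 6-p->0 7-p->0
step 3: apply R3 at {0↦0, 1↦4}  → |V|=5 |E|=5  E = 0-p->0 0-p->1 5-p->0 6-p->0 7-p->0
step 4: apply R3 at {0↦0, 1↦5}  → |V|=4 |E|=4  E = 0-p->0 0-p->1 6-p->0 7-p->0
step 5: apply R3 at {0↦0, 1↦6}  → |V|=3 |E|=3  E = 0-p->0 0-p->1 7-p->0
step 6: apply R3 at {0↦0, 1↦7}  → |V|=2 |E|=2  E = 0-p->0 0-p->1
halt: no rule applies after step 6

Answer: 6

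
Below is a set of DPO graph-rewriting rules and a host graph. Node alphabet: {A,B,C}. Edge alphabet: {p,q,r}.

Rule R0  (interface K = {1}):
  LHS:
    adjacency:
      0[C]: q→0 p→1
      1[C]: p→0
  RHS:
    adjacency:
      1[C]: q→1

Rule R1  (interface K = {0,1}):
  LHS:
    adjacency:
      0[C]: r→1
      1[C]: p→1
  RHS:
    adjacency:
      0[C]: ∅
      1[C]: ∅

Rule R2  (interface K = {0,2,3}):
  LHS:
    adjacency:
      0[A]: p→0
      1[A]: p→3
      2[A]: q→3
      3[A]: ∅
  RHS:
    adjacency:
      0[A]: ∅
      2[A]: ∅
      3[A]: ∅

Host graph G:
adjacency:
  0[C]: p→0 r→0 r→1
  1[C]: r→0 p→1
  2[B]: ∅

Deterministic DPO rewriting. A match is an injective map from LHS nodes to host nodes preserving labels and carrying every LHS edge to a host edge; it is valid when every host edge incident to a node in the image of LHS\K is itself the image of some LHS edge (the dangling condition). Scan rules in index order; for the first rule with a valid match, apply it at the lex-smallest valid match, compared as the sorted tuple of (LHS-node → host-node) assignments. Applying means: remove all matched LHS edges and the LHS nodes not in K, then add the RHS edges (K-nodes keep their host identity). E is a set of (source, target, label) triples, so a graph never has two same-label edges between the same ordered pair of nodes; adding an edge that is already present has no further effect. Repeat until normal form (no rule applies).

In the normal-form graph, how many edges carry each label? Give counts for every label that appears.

Answer: r:1

Steps:
initial: |V|=3 |E|=5  E = 0-p->0 0-r->0 0-r->1 1-r->0 1-p->1
step 1: apply R1 at {0↦0, 1↦1}  → |V|=3 |E|=3  E = 0-p->0 0-r->0 1-r->0
step 2: apply R1 at {0↦1, 1↦0}  → |V|=3 |E|=1  E = 0-r->0
normal form: no rule applies after step 2
NF edges: [(0, 0, 'r')]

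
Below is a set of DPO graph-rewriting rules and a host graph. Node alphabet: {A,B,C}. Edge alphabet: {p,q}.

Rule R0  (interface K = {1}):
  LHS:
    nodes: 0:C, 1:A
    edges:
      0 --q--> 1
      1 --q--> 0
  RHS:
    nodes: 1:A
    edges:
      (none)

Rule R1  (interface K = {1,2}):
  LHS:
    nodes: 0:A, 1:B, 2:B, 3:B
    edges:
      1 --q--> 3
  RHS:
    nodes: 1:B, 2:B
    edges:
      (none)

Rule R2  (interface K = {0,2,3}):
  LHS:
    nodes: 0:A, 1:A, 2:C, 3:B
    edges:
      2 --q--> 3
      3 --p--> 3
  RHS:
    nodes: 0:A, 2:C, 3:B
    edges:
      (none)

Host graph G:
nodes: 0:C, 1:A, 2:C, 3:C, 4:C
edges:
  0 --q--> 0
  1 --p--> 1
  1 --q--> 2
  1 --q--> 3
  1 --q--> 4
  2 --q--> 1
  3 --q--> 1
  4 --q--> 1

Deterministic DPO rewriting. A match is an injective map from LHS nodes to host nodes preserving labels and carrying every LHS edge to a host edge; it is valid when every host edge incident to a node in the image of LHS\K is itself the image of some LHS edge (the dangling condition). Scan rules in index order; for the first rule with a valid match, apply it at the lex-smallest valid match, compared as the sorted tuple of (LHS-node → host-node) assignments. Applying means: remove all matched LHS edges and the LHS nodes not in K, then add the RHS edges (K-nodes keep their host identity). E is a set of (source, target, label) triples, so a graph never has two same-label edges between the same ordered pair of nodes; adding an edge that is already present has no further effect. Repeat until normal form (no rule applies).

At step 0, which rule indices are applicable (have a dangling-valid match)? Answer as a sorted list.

Answer: [R0]

Rewrite trace:
R0: 3 valid matches — {0↦2, 1↦1}, {0↦3, 1↦1}, {0↦4, 1↦1}
R1: no valid match — LHS pattern not found
R2: no valid match — LHS pattern not found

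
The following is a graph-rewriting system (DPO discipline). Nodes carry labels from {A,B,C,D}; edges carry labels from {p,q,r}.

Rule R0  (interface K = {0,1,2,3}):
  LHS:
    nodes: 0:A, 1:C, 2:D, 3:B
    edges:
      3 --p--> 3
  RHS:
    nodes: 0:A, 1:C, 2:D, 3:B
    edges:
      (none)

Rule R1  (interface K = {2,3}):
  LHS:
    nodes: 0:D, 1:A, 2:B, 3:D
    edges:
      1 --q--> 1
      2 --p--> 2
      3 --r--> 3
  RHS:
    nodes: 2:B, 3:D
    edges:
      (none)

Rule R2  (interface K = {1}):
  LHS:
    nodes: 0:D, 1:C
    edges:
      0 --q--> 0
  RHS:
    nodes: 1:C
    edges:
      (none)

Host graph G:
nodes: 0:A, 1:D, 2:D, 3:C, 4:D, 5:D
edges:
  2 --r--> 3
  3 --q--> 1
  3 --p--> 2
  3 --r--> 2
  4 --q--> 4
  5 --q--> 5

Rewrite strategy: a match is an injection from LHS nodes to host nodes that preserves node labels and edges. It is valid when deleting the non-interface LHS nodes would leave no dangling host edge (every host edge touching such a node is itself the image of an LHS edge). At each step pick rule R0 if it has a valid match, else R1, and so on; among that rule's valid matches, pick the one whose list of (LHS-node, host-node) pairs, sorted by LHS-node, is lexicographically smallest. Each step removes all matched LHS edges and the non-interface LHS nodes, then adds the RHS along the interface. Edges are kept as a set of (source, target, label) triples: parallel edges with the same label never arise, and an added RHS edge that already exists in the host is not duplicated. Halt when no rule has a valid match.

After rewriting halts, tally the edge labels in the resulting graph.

start.  V:6 E:6  edges: 2-r->3 3-q->1 3-p->2 3-r->2 4-q->4 5-q->5
1. fire R2 via {0↦4, 1↦3}  →  V:5 E:5  edges: 2-r->3 3-q->1 3-p->2 3-r->2 5-q->5
2. fire R2 via {0↦5, 1↦3}  →  V:4 E:4  edges: 2-r->3 3-q->1 3-p->2 3-r->2
normal form: no rule applies after step 2
NF edges: [(2, 3, 'r'), (3, 1, 'q'), (3, 2, 'p'), (3, 2, 'r')]

Answer: p:1 q:1 r:2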